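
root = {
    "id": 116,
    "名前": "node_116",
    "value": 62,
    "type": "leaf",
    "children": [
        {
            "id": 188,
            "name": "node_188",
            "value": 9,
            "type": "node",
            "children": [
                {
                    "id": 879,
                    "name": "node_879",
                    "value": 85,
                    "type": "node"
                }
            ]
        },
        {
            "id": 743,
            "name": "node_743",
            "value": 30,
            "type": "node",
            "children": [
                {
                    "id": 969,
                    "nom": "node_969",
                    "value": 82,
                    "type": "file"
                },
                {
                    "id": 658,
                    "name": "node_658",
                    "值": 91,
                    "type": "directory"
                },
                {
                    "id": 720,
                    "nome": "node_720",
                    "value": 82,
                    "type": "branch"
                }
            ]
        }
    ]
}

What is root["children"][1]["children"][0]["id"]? 969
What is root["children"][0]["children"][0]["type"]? "node"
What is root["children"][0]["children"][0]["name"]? "node_879"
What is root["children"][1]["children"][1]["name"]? "node_658"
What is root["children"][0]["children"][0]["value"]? 85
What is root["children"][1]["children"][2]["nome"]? "node_720"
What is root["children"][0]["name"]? "node_188"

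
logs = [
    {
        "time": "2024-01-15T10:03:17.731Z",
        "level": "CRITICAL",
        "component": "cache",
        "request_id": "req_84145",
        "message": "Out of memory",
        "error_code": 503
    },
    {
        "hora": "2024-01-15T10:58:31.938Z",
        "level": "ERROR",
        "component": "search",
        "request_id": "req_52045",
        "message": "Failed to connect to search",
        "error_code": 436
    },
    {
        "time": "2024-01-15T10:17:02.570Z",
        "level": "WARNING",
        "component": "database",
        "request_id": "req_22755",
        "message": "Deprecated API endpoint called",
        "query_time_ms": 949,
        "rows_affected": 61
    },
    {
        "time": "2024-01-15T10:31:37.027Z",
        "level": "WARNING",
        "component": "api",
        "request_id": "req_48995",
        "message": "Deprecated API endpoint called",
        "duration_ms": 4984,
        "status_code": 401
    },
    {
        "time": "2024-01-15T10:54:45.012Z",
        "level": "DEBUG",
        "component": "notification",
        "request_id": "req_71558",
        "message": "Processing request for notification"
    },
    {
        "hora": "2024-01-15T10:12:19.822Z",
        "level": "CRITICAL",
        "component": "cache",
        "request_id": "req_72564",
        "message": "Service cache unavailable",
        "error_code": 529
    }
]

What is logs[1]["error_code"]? 436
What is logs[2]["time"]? "2024-01-15T10:17:02.570Z"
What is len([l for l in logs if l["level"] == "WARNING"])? 2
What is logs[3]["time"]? "2024-01-15T10:31:37.027Z"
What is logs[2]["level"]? "WARNING"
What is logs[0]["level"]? "CRITICAL"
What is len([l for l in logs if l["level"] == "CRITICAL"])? 2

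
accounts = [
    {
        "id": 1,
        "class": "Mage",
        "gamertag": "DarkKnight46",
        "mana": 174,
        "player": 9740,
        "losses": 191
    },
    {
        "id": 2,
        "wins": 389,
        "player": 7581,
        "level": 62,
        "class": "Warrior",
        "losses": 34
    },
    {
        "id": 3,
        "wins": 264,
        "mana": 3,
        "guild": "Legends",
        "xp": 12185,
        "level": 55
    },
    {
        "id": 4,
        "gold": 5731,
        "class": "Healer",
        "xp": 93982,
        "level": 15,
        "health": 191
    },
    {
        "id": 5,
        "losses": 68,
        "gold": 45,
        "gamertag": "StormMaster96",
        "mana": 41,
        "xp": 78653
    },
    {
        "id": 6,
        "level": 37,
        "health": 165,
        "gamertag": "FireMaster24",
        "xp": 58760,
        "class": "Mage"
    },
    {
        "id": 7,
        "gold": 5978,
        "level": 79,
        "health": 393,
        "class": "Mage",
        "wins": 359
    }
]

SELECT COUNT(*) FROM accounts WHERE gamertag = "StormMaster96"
1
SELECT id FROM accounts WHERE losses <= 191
[1, 2, 5]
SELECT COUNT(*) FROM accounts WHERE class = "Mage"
3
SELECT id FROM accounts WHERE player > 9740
[]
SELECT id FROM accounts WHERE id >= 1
[1, 2, 3, 4, 5, 6, 7]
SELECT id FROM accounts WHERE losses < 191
[2, 5]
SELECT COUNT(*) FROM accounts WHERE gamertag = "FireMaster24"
1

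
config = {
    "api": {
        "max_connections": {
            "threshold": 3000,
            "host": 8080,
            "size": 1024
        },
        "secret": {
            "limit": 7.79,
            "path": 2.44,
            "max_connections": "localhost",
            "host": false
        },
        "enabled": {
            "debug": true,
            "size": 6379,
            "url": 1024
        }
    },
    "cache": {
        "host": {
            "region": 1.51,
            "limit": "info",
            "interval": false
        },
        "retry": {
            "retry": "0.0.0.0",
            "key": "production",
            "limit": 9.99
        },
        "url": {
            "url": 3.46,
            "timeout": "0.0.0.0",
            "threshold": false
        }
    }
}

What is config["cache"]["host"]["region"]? 1.51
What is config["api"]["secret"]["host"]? False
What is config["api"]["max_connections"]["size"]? 1024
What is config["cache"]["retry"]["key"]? "production"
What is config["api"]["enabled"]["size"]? 6379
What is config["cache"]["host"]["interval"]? False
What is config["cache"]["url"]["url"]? 3.46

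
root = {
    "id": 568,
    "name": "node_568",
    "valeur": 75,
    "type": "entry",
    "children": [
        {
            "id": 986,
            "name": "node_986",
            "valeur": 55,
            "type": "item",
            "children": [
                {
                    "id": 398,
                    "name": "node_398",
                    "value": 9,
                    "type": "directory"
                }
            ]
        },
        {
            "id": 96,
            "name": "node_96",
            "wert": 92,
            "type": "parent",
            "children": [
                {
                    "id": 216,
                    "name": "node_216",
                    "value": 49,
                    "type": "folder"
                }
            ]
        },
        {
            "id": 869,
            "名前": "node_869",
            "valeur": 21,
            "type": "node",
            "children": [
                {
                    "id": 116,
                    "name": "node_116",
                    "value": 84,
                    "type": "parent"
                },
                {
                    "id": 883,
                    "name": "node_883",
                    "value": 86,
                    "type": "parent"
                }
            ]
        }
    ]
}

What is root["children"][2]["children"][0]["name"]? "node_116"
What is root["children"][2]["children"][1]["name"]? "node_883"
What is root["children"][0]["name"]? "node_986"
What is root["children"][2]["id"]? 869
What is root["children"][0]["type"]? "item"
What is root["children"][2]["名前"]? "node_869"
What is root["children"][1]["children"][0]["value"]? 49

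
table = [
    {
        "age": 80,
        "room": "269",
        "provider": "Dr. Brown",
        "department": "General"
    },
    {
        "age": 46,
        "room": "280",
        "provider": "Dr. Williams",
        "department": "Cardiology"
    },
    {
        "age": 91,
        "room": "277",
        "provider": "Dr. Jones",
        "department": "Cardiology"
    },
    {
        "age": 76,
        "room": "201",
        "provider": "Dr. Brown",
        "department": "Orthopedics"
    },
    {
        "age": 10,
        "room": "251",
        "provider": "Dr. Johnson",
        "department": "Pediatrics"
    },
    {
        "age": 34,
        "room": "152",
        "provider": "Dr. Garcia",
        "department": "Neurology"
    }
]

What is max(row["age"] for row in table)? 91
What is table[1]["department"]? "Cardiology"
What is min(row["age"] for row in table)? 10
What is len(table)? 6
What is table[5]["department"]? "Neurology"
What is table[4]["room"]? "251"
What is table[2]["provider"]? "Dr. Jones"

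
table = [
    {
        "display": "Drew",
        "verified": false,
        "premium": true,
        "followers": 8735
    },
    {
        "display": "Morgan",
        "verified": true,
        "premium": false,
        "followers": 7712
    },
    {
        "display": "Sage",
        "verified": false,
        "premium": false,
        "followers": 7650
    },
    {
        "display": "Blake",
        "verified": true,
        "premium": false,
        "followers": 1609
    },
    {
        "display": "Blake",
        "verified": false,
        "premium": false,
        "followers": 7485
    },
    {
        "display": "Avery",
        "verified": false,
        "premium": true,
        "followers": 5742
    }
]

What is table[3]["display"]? "Blake"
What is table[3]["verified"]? True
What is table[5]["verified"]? False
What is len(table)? 6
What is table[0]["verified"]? False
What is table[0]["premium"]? True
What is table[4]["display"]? "Blake"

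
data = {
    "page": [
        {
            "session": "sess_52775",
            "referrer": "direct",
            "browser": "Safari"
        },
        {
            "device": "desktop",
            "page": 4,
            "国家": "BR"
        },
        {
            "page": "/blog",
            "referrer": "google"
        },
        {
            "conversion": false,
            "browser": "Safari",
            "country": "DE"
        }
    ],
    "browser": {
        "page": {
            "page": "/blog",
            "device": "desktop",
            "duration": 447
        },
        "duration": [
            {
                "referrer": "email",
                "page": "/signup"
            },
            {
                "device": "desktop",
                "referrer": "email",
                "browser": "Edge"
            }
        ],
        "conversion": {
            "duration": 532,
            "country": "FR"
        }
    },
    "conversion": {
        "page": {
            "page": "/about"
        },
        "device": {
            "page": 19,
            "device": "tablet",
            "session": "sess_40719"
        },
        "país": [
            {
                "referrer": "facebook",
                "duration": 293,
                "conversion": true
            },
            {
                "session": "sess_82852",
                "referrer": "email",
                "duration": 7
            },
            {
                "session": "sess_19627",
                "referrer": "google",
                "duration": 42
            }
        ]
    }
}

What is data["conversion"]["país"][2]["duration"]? 42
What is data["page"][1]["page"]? 4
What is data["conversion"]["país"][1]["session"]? "sess_82852"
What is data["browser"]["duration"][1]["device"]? "desktop"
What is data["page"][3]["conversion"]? False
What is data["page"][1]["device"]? "desktop"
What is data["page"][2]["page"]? "/blog"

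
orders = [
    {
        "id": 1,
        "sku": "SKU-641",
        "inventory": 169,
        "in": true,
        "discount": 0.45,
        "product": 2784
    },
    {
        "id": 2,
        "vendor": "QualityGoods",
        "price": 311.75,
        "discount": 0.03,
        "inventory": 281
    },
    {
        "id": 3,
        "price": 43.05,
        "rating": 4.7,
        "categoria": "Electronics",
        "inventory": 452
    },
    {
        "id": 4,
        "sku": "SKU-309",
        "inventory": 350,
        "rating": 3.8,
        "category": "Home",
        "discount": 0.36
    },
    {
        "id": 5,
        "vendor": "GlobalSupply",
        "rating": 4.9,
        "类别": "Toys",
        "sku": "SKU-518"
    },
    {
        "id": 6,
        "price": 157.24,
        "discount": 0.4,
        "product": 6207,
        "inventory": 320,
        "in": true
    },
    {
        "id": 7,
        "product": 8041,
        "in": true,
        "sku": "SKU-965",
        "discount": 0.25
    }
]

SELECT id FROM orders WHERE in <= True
[1, 6, 7]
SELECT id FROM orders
[1, 2, 3, 4, 5, 6, 7]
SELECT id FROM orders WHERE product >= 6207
[6, 7]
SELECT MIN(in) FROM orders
True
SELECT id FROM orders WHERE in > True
[]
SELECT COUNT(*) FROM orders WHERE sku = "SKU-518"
1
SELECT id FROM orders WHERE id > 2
[3, 4, 5, 6, 7]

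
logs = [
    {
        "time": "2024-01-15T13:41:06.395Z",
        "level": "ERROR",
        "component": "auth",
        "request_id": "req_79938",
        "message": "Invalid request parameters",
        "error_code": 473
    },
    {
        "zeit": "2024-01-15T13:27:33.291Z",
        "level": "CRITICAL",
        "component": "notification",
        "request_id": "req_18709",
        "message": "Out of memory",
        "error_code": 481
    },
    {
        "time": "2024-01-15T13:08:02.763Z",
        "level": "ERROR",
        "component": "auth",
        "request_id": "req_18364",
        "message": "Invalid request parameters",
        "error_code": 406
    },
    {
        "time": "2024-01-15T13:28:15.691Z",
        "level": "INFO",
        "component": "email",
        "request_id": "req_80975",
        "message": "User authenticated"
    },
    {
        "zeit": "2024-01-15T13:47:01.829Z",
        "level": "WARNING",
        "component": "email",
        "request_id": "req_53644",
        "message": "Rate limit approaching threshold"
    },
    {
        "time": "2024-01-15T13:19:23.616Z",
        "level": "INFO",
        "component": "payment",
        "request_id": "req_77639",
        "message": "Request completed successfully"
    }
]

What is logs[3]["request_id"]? "req_80975"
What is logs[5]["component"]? "payment"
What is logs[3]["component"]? "email"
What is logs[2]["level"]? "ERROR"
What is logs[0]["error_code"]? 473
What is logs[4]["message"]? "Rate limit approaching threshold"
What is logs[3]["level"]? "INFO"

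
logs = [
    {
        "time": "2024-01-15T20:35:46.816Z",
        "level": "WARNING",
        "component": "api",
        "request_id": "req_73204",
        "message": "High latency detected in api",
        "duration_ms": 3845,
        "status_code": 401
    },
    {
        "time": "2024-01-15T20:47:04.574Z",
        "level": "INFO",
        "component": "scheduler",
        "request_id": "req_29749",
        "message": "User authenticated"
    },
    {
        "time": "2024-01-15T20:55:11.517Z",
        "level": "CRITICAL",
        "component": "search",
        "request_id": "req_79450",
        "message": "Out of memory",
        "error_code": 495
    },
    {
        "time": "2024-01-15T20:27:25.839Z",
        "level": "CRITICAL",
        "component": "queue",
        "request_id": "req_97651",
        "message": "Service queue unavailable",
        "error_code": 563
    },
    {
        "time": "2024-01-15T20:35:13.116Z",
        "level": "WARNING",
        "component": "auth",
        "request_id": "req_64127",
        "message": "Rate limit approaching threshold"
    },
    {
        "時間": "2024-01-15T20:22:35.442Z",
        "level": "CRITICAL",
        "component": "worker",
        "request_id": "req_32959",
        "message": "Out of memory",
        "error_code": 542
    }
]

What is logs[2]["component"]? "search"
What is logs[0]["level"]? "WARNING"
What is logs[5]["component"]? "worker"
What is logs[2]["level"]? "CRITICAL"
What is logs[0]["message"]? "High latency detected in api"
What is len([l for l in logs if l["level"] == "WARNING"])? 2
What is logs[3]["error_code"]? 563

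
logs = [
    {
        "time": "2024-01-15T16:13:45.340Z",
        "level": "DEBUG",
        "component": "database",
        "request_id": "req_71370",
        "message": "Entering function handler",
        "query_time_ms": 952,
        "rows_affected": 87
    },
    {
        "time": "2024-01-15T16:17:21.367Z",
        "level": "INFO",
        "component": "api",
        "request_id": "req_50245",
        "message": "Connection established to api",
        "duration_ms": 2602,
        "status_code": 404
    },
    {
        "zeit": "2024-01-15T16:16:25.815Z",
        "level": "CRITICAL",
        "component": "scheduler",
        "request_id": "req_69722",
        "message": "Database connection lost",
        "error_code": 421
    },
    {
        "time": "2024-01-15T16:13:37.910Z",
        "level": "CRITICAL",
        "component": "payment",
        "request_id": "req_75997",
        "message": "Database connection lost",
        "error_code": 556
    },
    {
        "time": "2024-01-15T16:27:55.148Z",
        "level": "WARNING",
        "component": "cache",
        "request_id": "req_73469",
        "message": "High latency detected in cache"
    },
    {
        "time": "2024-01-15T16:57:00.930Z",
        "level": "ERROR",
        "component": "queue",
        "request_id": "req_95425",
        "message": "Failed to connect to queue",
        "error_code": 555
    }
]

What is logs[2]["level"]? "CRITICAL"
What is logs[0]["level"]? "DEBUG"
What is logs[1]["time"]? "2024-01-15T16:17:21.367Z"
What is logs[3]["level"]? "CRITICAL"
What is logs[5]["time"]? "2024-01-15T16:57:00.930Z"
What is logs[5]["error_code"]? 555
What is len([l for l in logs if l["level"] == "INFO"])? 1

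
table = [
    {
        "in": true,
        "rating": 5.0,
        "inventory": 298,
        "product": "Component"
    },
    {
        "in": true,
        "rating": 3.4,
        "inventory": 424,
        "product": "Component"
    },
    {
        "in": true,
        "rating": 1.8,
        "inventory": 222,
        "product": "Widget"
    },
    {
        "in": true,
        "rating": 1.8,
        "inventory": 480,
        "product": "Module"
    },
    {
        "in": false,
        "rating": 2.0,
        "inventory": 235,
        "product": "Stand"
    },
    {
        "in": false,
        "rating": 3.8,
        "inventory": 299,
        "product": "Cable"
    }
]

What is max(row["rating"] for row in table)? 5.0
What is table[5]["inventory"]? 299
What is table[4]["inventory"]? 235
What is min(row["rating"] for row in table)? 1.8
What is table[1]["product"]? "Component"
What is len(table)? 6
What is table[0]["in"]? True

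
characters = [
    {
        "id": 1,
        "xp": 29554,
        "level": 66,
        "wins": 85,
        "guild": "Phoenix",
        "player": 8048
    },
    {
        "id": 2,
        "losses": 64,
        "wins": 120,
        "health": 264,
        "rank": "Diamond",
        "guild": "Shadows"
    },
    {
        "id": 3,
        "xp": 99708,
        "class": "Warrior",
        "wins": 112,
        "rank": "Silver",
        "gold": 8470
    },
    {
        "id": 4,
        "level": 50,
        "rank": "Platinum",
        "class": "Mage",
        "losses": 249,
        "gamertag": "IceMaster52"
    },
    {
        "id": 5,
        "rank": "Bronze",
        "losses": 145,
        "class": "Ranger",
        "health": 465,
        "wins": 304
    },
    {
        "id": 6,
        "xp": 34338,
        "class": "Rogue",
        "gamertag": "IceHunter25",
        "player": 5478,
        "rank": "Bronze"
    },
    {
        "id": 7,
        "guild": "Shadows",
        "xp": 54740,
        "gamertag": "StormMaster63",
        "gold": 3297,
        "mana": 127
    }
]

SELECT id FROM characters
[1, 2, 3, 4, 5, 6, 7]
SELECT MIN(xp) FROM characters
29554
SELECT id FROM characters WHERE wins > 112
[2, 5]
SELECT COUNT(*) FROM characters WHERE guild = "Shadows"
2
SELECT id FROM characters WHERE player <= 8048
[1, 6]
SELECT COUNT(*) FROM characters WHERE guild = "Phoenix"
1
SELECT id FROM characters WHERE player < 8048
[6]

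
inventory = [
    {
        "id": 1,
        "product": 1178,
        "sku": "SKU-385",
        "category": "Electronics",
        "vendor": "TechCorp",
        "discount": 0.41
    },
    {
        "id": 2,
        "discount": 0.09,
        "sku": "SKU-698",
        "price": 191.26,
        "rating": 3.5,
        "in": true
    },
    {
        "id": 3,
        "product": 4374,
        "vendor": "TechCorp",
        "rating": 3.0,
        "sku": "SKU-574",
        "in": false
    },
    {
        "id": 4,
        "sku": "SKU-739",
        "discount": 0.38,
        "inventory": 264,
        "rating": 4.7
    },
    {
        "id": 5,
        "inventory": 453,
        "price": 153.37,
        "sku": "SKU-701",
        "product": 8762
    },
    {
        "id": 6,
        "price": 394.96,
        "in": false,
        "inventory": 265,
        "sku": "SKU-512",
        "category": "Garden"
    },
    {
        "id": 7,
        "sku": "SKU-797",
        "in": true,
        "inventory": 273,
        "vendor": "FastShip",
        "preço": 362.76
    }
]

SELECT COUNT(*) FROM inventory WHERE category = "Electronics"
1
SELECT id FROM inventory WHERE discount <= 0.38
[2, 4]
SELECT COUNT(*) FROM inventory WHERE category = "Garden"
1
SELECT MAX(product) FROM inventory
8762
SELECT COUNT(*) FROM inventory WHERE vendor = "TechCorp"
2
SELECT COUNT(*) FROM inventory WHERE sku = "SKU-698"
1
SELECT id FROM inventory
[1, 2, 3, 4, 5, 6, 7]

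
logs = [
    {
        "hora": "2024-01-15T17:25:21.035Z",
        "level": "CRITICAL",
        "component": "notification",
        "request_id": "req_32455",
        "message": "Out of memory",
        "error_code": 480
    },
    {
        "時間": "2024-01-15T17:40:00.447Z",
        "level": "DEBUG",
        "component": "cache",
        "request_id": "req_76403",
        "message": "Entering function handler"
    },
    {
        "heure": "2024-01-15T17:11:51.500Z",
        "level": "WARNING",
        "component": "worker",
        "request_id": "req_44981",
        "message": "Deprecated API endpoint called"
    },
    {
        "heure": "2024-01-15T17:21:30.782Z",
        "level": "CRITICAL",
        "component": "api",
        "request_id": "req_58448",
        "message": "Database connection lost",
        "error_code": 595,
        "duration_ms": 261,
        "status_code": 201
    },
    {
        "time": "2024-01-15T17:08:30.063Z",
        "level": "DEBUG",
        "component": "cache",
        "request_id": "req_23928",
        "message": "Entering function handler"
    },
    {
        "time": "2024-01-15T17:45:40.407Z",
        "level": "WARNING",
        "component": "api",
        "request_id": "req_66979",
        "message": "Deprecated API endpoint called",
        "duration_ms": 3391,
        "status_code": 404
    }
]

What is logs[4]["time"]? "2024-01-15T17:08:30.063Z"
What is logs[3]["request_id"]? "req_58448"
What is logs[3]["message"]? "Database connection lost"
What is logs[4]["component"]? "cache"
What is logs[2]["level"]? "WARNING"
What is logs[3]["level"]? "CRITICAL"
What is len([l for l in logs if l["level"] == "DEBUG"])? 2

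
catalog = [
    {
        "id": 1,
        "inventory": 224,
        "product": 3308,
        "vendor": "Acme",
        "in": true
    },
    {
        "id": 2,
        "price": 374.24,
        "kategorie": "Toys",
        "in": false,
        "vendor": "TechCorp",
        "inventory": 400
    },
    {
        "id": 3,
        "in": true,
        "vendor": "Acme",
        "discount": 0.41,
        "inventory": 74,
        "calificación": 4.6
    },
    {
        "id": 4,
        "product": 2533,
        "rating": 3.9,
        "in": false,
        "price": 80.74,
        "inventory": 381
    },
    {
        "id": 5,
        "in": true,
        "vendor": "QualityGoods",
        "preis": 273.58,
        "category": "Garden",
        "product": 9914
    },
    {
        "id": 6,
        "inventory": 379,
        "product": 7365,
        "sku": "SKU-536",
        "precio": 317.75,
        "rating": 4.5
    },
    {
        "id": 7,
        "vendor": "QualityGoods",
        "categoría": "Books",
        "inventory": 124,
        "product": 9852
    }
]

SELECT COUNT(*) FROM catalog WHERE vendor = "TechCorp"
1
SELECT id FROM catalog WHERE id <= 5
[1, 2, 3, 4, 5]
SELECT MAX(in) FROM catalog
True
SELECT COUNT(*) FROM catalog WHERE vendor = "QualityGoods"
2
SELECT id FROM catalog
[1, 2, 3, 4, 5, 6, 7]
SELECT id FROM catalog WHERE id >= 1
[1, 2, 3, 4, 5, 6, 7]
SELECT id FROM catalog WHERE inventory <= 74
[3]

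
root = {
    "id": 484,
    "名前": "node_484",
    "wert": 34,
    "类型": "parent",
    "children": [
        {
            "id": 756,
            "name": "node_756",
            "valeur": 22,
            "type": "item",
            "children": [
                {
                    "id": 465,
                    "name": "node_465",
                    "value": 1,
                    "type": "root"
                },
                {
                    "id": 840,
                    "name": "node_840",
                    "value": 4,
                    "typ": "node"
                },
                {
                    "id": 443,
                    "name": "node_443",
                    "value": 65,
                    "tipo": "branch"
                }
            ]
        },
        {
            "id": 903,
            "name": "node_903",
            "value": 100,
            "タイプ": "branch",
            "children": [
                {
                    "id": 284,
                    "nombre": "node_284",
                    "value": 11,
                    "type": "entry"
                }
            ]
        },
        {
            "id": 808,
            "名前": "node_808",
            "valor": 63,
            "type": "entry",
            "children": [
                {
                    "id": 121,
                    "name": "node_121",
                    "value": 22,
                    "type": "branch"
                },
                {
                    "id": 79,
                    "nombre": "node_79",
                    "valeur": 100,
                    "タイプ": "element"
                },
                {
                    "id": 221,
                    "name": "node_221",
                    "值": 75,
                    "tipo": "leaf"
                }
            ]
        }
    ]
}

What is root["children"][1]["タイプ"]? "branch"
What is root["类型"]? "parent"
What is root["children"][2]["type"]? "entry"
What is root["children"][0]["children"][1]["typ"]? "node"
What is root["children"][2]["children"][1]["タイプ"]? "element"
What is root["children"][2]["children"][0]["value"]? 22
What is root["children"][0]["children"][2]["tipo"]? "branch"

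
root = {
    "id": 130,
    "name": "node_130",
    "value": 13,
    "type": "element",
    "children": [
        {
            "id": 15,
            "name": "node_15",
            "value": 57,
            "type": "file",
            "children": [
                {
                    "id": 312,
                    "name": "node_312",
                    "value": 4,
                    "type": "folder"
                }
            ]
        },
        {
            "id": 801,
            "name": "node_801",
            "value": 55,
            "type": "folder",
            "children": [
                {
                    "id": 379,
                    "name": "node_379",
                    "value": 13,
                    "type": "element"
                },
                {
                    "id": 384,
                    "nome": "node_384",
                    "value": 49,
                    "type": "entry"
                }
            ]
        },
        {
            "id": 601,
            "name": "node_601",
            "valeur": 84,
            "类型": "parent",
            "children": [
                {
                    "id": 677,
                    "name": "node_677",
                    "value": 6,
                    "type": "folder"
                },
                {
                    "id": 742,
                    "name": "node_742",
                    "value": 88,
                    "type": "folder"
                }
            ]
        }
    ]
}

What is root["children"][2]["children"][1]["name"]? "node_742"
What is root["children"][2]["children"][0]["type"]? "folder"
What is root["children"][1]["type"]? "folder"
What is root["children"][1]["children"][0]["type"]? "element"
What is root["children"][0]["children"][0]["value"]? 4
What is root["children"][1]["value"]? 55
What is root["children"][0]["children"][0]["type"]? "folder"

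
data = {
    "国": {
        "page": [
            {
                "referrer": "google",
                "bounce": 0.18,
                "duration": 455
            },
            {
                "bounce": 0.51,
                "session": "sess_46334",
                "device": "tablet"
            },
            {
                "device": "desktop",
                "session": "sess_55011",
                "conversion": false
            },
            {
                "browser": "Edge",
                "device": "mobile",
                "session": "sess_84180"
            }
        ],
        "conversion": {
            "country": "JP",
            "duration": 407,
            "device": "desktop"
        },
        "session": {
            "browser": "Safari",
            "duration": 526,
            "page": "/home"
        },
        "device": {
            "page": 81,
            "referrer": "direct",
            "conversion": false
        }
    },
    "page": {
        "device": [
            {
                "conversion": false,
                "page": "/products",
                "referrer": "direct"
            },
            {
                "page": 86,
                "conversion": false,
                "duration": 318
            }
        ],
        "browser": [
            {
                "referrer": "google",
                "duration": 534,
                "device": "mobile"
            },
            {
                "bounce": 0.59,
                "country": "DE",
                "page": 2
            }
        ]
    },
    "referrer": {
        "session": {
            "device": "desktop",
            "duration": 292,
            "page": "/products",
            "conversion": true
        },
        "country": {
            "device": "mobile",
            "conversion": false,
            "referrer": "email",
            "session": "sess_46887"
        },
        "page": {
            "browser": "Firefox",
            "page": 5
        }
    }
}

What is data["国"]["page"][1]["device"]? "tablet"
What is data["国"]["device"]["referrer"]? "direct"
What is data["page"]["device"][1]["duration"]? 318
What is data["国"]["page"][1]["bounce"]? 0.51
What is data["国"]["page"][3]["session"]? "sess_84180"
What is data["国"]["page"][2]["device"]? "desktop"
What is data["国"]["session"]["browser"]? "Safari"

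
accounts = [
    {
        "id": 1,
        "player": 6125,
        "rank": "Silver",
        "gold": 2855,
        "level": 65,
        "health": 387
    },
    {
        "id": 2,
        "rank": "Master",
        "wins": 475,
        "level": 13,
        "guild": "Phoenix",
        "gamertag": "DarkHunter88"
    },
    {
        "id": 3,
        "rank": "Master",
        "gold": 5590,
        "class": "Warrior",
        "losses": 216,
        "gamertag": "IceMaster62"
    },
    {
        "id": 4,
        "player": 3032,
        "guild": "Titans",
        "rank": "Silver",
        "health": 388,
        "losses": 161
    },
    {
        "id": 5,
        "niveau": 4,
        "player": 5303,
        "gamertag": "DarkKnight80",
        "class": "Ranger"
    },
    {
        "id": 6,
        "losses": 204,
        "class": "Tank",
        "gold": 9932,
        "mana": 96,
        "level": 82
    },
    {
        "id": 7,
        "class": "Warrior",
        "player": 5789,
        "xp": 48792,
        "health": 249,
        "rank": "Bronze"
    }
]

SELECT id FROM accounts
[1, 2, 3, 4, 5, 6, 7]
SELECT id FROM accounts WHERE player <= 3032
[4]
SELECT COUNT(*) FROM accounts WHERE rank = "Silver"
2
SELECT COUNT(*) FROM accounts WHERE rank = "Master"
2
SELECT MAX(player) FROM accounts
6125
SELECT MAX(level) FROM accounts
82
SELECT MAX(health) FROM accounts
388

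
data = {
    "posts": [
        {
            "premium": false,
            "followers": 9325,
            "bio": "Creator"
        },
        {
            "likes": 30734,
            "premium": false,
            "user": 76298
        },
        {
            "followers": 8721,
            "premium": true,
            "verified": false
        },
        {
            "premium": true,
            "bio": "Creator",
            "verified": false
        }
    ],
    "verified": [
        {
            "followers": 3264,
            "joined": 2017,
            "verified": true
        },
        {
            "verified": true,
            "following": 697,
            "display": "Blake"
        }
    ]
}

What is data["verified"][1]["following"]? 697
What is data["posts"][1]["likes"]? 30734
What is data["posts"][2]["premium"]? True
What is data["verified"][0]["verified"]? True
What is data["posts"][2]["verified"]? False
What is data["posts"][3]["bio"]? "Creator"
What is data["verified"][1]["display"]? "Blake"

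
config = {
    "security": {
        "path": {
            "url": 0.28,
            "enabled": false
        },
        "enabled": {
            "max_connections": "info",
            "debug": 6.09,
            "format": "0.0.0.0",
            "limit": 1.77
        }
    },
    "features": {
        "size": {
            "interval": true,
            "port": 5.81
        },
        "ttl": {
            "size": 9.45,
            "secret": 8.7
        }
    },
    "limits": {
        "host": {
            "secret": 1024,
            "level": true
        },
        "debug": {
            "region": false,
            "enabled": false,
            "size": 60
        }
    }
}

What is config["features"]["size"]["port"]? 5.81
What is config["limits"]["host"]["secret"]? 1024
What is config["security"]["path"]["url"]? 0.28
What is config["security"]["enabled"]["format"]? "0.0.0.0"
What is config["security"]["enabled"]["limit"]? 1.77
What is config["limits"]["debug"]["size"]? 60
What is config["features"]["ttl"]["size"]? 9.45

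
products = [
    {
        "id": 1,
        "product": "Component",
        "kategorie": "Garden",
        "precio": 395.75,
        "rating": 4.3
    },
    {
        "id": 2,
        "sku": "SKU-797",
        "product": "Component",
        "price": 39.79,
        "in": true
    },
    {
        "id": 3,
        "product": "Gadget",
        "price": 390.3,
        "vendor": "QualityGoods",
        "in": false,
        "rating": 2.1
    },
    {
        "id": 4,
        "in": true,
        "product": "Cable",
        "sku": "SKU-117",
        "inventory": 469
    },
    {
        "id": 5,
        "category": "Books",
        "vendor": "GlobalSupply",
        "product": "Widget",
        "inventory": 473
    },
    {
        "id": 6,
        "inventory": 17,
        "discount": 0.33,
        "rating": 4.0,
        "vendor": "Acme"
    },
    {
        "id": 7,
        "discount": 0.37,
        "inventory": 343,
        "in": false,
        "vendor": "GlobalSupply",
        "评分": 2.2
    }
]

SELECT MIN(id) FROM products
1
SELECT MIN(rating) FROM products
2.1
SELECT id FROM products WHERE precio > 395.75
[]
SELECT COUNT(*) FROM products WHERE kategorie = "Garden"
1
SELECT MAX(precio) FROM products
395.75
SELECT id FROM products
[1, 2, 3, 4, 5, 6, 7]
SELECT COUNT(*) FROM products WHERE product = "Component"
2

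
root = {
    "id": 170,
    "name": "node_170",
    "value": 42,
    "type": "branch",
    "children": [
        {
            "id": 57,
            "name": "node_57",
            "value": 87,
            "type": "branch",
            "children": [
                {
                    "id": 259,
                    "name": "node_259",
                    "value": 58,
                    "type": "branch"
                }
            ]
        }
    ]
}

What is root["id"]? 170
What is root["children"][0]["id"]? 57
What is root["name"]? "node_170"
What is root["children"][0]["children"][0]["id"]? 259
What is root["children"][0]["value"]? 87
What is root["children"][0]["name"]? "node_57"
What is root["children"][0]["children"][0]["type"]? "branch"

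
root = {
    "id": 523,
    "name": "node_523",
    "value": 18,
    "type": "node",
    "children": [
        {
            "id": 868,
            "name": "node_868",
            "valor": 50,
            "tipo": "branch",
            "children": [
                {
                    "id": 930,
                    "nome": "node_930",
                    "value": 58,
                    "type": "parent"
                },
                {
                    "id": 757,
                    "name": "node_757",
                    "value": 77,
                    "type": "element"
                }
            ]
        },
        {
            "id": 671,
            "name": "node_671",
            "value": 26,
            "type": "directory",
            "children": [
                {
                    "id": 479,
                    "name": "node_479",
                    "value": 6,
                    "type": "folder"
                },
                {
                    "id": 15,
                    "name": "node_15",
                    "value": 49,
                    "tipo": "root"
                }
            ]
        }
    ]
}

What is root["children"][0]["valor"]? 50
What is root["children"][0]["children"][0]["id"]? 930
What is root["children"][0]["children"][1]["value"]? 77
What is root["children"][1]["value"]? 26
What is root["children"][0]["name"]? "node_868"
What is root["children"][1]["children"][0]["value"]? 6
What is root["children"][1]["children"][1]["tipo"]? "root"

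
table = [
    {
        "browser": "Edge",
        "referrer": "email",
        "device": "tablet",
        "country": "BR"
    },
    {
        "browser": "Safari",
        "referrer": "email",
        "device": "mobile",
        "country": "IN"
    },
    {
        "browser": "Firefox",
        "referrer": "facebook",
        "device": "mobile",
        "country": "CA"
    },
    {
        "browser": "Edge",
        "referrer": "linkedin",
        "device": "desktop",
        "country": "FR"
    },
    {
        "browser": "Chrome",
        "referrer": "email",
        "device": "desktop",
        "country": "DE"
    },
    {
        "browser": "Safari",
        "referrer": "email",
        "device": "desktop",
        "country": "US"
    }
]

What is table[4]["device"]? "desktop"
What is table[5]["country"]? "US"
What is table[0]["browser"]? "Edge"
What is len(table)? 6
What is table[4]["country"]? "DE"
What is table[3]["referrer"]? "linkedin"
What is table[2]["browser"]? "Firefox"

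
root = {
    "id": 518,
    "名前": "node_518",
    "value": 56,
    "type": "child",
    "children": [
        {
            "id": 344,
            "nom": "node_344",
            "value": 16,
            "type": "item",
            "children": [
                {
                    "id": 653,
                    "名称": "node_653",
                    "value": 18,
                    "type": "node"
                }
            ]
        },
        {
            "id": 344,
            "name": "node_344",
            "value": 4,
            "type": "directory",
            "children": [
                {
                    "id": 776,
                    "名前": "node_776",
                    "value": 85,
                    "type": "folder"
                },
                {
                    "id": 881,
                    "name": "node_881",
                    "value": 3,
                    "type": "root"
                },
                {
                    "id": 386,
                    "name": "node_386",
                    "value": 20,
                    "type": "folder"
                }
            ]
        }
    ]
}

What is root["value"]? 56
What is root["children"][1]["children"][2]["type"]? "folder"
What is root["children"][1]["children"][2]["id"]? 386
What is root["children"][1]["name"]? "node_344"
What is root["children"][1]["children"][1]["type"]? "root"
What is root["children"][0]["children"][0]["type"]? "node"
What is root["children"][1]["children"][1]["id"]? 881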